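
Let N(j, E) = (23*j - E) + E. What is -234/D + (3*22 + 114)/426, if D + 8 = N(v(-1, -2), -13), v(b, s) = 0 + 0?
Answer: 8427/284 ≈ 29.673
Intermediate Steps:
v(b, s) = 0
N(j, E) = 23*j (N(j, E) = (-E + 23*j) + E = 23*j)
D = -8 (D = -8 + 23*0 = -8 + 0 = -8)
-234/D + (3*22 + 114)/426 = -234/(-8) + (3*22 + 114)/426 = -234*(-⅛) + (66 + 114)*(1/426) = 117/4 + 180*(1/426) = 117/4 + 30/71 = 8427/284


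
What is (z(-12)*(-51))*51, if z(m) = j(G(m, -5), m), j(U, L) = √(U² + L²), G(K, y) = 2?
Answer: -5202*√37 ≈ -31643.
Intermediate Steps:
j(U, L) = √(L² + U²)
z(m) = √(4 + m²) (z(m) = √(m² + 2²) = √(m² + 4) = √(4 + m²))
(z(-12)*(-51))*51 = (√(4 + (-12)²)*(-51))*51 = (√(4 + 144)*(-51))*51 = (√148*(-51))*51 = ((2*√37)*(-51))*51 = -102*√37*51 = -5202*√37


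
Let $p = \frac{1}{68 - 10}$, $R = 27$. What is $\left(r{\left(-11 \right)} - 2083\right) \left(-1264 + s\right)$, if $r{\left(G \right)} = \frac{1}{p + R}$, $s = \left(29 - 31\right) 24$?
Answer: $\frac{4282371936}{1567} \approx 2.7328 \cdot 10^{6}$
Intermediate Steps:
$p = \frac{1}{58} \approx 0.017241$
$s = -48$ ($s = \left(-2\right) 24 = -48$)
$r{\left(G \right)} = \frac{58}{1567}$ ($r{\left(G \right)} = \frac{1}{\frac{1}{58} + 27} = \frac{1}{\frac{1567}{58}} = \frac{58}{1567}$)
$\left(r{\left(-11 \right)} - 2083\right) \left(-1264 + s\right) = \left(\frac{58}{1567} - 2083\right) \left(-1264 - 48\right) = \left(- \frac{3264003}{1567}\right) \left(-1312\right) = \frac{4282371936}{1567}$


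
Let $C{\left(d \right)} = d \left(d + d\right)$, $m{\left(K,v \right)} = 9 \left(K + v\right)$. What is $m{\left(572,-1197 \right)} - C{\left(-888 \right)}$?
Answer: $-1582713$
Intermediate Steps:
$m{\left(K,v \right)} = 9 K + 9 v$
$C{\left(d \right)} = 2 d^{2}$ ($C{\left(d \right)} = d 2 d = 2 d^{2}$)
$m{\left(572,-1197 \right)} - C{\left(-888 \right)} = \left(9 \cdot 572 + 9 \left(-1197\right)\right) - 2 \left(-888\right)^{2} = \left(5148 - 10773\right) - 2 \cdot 788544 = -5625 - 1577088 = -1582713$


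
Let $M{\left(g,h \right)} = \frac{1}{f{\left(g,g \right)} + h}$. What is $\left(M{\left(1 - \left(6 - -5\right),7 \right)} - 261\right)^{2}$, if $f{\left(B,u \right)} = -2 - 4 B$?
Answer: $\frac{137921536}{2025} \approx 68109.0$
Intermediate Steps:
$M{\left(g,h \right)} = \frac{1}{-2 + h - 4 g}$ ($M{\left(g,h \right)} = \frac{1}{\left(-2 - 4 g\right) + h} = \frac{1}{-2 + h - 4 g}$)
$\left(M{\left(1 - \left(6 - -5\right),7 \right)} - 261\right)^{2} = \left(- \frac{1}{2 - 7 + 4 \left(1 - \left(6 - -5\right)\right)} - 261\right)^{2} = \left(- \frac{1}{2 - 7 + 4 \left(1 - \left(6 + 5\right)\right)} - 261\right)^{2} = \left(- \frac{1}{2 - 7 + 4 \left(1 - 11\right)} - 261\right)^{2} = \left(- \frac{1}{2 - 7 + 4 \left(-10\right)} - 261\right)^{2} = \left(- \frac{1}{2 - 7 - 40} - 261\right)^{2} = \left(- \frac{1}{-45} - 261\right)^{2} = \left(\left(-1\right) \left(- \frac{1}{45}\right) - 261\right)^{2} = \left(\frac{1}{45} - 261\right)^{2} = \left(- \frac{11744}{45}\right)^{2} = \frac{137921536}{2025}$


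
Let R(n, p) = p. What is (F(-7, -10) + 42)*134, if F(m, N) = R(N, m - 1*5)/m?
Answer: 41004/7 ≈ 5857.7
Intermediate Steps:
F(m, N) = (-5 + m)/m (F(m, N) = (m - 1*5)/m = (m - 5)/m = (-5 + m)/m)
(F(-7, -10) + 42)*134 = ((-5 - 7)/(-7) + 42)*134 = (-1/7*(-12) + 42)*134 = (12/7 + 42)*134 = (306/7)*134 = 41004/7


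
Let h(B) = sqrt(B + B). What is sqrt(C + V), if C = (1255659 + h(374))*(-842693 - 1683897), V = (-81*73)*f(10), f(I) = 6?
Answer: 2*sqrt(-793133877072 - 1263295*sqrt(187)) ≈ 1.7812e+6*I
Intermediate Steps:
h(B) = sqrt(2)*sqrt(B) (h(B) = sqrt(2*B) = sqrt(2)*sqrt(B))
V = -35478 (V = -81*73*6 = -5913*6 = -35478)
C = -3172535472810 - 5053180*sqrt(187) (C = (1255659 + sqrt(2)*sqrt(374))*(-842693 - 1683897) = (1255659 + 2*sqrt(187))*(-2526590) = -3172535472810 - 5053180*sqrt(187) ≈ -3.1726e+12)
sqrt(C + V) = sqrt((-3172535472810 - 5053180*sqrt(187)) - 35478) = sqrt(-3172535508288 - 5053180*sqrt(187))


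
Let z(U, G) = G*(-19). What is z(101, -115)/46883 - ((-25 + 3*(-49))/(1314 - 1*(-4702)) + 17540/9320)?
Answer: -29684111335/16429303456 ≈ -1.8068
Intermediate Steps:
z(U, G) = -19*G
z(101, -115)/46883 - ((-25 + 3*(-49))/(1314 - 1*(-4702)) + 17540/9320) = -19*(-115)/46883 - ((-25 + 3*(-49))/(1314 - 1*(-4702)) + 17540/9320) = 2185*(1/46883) - ((-25 - 147)/(1314 + 4702) + 17540*(1/9320)) = 2185/46883 - (-172/6016 + 877/466) = 2185/46883 - (-172*1/6016 + 877/466) = 2185/46883 - (-43/1504 + 877/466) = 2185/46883 - 1*649485/350432 = 2185/46883 - 649485/350432 = -29684111335/16429303456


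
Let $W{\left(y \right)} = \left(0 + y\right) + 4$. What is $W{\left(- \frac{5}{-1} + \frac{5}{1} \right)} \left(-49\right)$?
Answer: $-686$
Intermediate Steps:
$W{\left(y \right)} = 4 + y$ ($W{\left(y \right)} = y + 4 = 4 + y$)
$W{\left(- \frac{5}{-1} + \frac{5}{1} \right)} \left(-49\right) = \left(4 + \left(- \frac{5}{-1} + \frac{5}{1}\right)\right) \left(-49\right) = \left(4 + \left(\left(-5\right) \left(-1\right) + 5 \cdot 1\right)\right) \left(-49\right) = \left(4 + \left(5 + 5\right)\right) \left(-49\right) = \left(4 + 10\right) \left(-49\right) = 14 \left(-49\right) = -686$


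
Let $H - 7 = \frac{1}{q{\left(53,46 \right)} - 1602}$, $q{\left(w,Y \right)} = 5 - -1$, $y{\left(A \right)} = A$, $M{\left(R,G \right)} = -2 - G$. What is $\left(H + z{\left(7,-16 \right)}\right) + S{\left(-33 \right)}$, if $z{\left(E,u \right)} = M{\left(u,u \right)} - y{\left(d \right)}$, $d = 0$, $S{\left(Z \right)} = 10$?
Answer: $\frac{49475}{1596} \approx 30.999$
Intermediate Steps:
$z{\left(E,u \right)} = -2 - u$ ($z{\left(E,u \right)} = \left(-2 - u\right) - 0 = \left(-2 - u\right) + 0 = -2 - u$)
$q{\left(w,Y \right)} = 6$ ($q{\left(w,Y \right)} = 5 + 1 = 6$)
$H = \frac{11171}{1596}$ ($H = 7 + \frac{1}{6 - 1602} = 7 + \frac{1}{-1596} = 7 - \frac{1}{1596} = \frac{11171}{1596} \approx 6.9994$)
$\left(H + z{\left(7,-16 \right)}\right) + S{\left(-33 \right)} = \left(\frac{11171}{1596} - -14\right) + 10 = \left(\frac{11171}{1596} + \left(-2 + 16\right)\right) + 10 = \left(\frac{11171}{1596} + 14\right) + 10 = \frac{33515}{1596} + 10 = \frac{49475}{1596}$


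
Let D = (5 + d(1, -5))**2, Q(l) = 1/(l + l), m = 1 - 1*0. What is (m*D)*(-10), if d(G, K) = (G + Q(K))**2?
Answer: -337561/1000 ≈ -337.56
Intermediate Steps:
m = 1 (m = 1 + 0 = 1)
Q(l) = 1/(2*l)
d(G, K) = (G + 1/(2*K))**2
D = 337561/10000 (D = (5 + (1 + (1/2)/(-5))**2)**2 = (5 + (1 + (1/2)*(-1/5))**2)**2 = (5 + (1 - 1/10)**2)**2 = (5 + (9/10)**2)**2 = (5 + 81/100)**2 = (581/100)**2 = 337561/10000 ≈ 33.756)
(m*D)*(-10) = (1*(337561/10000))*(-10) = (337561/10000)*(-10) = -337561/1000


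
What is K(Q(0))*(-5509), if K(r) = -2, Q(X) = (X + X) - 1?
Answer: 11018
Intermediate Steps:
Q(X) = -1 + 2*X (Q(X) = 2*X - 1 = -1 + 2*X)
K(Q(0))*(-5509) = -2*(-5509) = 11018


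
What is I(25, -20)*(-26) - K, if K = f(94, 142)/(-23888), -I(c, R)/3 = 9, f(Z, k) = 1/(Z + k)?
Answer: 3957572737/5637568 ≈ 702.00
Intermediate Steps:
I(c, R) = -27 (I(c, R) = -3*9 = -27)
K = -1/5637568 (K = 1/((94 + 142)*(-23888)) = -1/23888/236 = (1/236)*(-1/23888) = -1/5637568 ≈ -1.7738e-7)
I(25, -20)*(-26) - K = -27*(-26) - 1*(-1/5637568) = 702 + 1/5637568 = 3957572737/5637568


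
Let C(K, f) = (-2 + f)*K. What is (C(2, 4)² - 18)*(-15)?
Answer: 30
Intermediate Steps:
C(K, f) = K*(-2 + f)
(C(2, 4)² - 18)*(-15) = ((2*(-2 + 4))² - 18)*(-15) = ((2*2)² - 18)*(-15) = (4² - 18)*(-15) = (16 - 18)*(-15) = -2*(-15) = 30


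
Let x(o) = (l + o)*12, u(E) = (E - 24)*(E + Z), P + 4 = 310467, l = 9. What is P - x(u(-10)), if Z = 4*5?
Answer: 314435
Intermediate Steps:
P = 310463 (P = -4 + 310467 = 310463)
Z = 20
u(E) = (-24 + E)*(20 + E) (u(E) = (E - 24)*(E + 20) = (-24 + E)*(20 + E))
x(o) = 108 + 12*o (x(o) = (9 + o)*12 = 108 + 12*o)
P - x(u(-10)) = 310463 - (108 + 12*(-480 + (-10)**2 - 4*(-10))) = 310463 - (108 + 12*(-480 + 100 + 40)) = 310463 - (108 + 12*(-340)) = 310463 - (108 - 4080) = 310463 - 1*(-3972) = 310463 + 3972 = 314435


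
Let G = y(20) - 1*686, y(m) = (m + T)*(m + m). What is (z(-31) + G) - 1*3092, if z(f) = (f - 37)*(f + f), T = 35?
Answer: 2638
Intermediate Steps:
y(m) = 2*m*(35 + m) (y(m) = (m + 35)*(m + m) = (35 + m)*(2*m) = 2*m*(35 + m))
z(f) = 2*f*(-37 + f) (z(f) = (-37 + f)*(2*f) = 2*f*(-37 + f))
G = 1514 (G = 2*20*(35 + 20) - 1*686 = 2*20*55 - 686 = 2200 - 686 = 1514)
(z(-31) + G) - 1*3092 = (2*(-31)*(-37 - 31) + 1514) - 1*3092 = (2*(-31)*(-68) + 1514) - 3092 = (4216 + 1514) - 3092 = 5730 - 3092 = 2638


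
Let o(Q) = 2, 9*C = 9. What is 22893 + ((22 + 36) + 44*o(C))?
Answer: 23039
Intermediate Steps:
C = 1 (C = (⅑)*9 = 1)
22893 + ((22 + 36) + 44*o(C)) = 22893 + ((22 + 36) + 44*2) = 22893 + (58 + 88) = 22893 + 146 = 23039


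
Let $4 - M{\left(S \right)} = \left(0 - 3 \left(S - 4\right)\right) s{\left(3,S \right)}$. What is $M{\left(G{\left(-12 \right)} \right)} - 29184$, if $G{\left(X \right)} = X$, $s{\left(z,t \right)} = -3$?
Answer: $-29036$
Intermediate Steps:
$M{\left(S \right)} = 40 - 9 S$ ($M{\left(S \right)} = 4 - \left(0 - 3 \left(S - 4\right)\right) \left(-3\right) = 4 - \left(0 - 3 \left(-4 + S\right)\right) \left(-3\right) = 4 - \left(0 - \left(-12 + 3 S\right)\right) \left(-3\right) = 4 - \left(12 - 3 S\right) \left(-3\right) = 4 - \left(-36 + 9 S\right) = 40 - 9 S$)
$M{\left(G{\left(-12 \right)} \right)} - 29184 = \left(40 - -108\right) - 29184 = \left(40 + 108\right) - 29184 = 148 - 29184 = -29036$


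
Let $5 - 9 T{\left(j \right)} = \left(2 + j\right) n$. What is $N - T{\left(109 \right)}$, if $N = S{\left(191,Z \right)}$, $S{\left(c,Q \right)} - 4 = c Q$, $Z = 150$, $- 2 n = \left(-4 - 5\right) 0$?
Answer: $\frac{257881}{9} \approx 28653.0$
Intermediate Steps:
$n = 0$ ($n = - \frac{\left(-4 - 5\right) 0}{2} = - \frac{\left(-9\right) 0}{2} = \left(- \frac{1}{2}\right) 0 = 0$)
$S{\left(c,Q \right)} = 4 + Q c$ ($S{\left(c,Q \right)} = 4 + c Q = 4 + Q c$)
$N = 28654$ ($N = 4 + 150 \cdot 191 = 4 + 28650 = 28654$)
$T{\left(j \right)} = \frac{5}{9}$ ($T{\left(j \right)} = \frac{5}{9} - \frac{\left(2 + j\right) 0}{9} = \frac{5}{9} - 0 = \frac{5}{9} + 0 = \frac{5}{9}$)
$N - T{\left(109 \right)} = 28654 - \frac{5}{9} = \frac{257881}{9}$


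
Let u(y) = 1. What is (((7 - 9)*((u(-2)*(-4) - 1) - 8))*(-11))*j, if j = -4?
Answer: 1144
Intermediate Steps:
(((7 - 9)*((u(-2)*(-4) - 1) - 8))*(-11))*j = (((7 - 9)*((1*(-4) - 1) - 8))*(-11))*(-4) = (-2*((-4 - 1) - 8)*(-11))*(-4) = (-2*(-5 - 8)*(-11))*(-4) = (-2*(-13)*(-11))*(-4) = (26*(-11))*(-4) = -286*(-4) = 1144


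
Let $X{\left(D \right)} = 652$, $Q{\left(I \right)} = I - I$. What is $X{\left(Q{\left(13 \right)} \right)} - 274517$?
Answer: $-273865$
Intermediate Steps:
$Q{\left(I \right)} = 0$
$X{\left(Q{\left(13 \right)} \right)} - 274517 = 652 - 274517 = -273865$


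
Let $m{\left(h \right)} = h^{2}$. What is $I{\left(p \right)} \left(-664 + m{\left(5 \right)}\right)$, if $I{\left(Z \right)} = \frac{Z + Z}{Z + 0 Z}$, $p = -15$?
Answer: $-1278$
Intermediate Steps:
$I{\left(Z \right)} = 2$ ($I{\left(Z \right)} = \frac{2 Z}{Z + 0} = \frac{2 Z}{Z} = 2$)
$I{\left(p \right)} \left(-664 + m{\left(5 \right)}\right) = 2 \left(-664 + 5^{2}\right) = 2 \left(-664 + 25\right) = 2 \left(-639\right) = -1278$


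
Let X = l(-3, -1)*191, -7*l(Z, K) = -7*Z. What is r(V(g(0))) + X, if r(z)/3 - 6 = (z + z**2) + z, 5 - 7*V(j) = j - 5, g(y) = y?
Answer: -26475/49 ≈ -540.31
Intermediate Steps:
V(j) = 10/7 - j/7 (V(j) = 5/7 - (j - 5)/7 = 5/7 - (-5 + j)/7 = 5/7 + (5/7 - j/7) = 10/7 - j/7)
l(Z, K) = Z (l(Z, K) = -(-1)*Z = Z)
r(z) = 18 + 3*z**2 + 6*z (r(z) = 18 + 3*((z + z**2) + z) = 18 + 3*(z**2 + 2*z) = 18 + (3*z**2 + 6*z) = 18 + 3*z**2 + 6*z)
X = -573 (X = -3*191 = -573)
r(V(g(0))) + X = (18 + 3*(10/7 - 1/7*0)**2 + 6*(10/7 - 1/7*0)) - 573 = (18 + 3*(10/7 + 0)**2 + 6*(10/7 + 0)) - 573 = (18 + 3*(10/7)**2 + 6*(10/7)) - 573 = (18 + 3*(100/49) + 60/7) - 573 = (18 + 300/49 + 60/7) - 573 = 1602/49 - 573 = -26475/49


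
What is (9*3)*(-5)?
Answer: -135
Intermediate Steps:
(9*3)*(-5) = 27*(-5) = -135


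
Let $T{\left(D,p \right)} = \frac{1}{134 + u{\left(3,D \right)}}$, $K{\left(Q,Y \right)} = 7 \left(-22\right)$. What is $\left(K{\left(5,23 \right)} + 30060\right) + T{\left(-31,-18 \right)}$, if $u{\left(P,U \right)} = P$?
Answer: $\frac{4097123}{137} \approx 29906.0$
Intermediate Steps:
$K{\left(Q,Y \right)} = -154$
$T{\left(D,p \right)} = \frac{1}{137}$ ($T{\left(D,p \right)} = \frac{1}{134 + 3} = \frac{1}{137}$)
$\left(K{\left(5,23 \right)} + 30060\right) + T{\left(-31,-18 \right)} = \left(-154 + 30060\right) + \frac{1}{137} = 29906 + \frac{1}{137} = \frac{4097123}{137}$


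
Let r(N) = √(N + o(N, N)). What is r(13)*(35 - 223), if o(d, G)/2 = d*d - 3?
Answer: -188*√345 ≈ -3491.9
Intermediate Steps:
o(d, G) = -6 + 2*d² (o(d, G) = 2*(d*d - 3) = 2*(d² - 3) = 2*(-3 + d²) = -6 + 2*d²)
r(N) = √(-6 + N + 2*N²) (r(N) = √(N + (-6 + 2*N²)) = √(-6 + N + 2*N²))
r(13)*(35 - 223) = √(-6 + 13 + 2*13²)*(35 - 223) = √(-6 + 13 + 2*169)*(-188) = √(-6 + 13 + 338)*(-188) = √345*(-188) = -188*√345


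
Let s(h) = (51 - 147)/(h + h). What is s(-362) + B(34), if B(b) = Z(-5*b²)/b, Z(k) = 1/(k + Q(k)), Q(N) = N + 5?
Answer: 9428699/71109470 ≈ 0.13259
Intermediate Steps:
Q(N) = 5 + N
Z(k) = 1/(5 + 2*k) (Z(k) = 1/(k + (5 + k)) = 1/(5 + 2*k))
B(b) = 1/(b*(5 - 10*b²)) (B(b) = 1/((5 + 2*(-5*b²))*b) = 1/((5 - 10*b²)*b) = 1/(b*(5 - 10*b²)))
s(h) = -48/h (s(h) = -96*1/(2*h) = -48/h)
s(-362) + B(34) = -48/(-362) - 1/(-5*34 + 10*34³) = -48*(-1/362) - 1/(-170 + 10*39304) = 24/181 - 1/(-170 + 393040) = 24/181 - 1/392870 = 9428699/71109470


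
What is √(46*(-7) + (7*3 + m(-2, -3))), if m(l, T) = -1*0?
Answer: I*√301 ≈ 17.349*I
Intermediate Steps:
m(l, T) = 0
√(46*(-7) + (7*3 + m(-2, -3))) = √(46*(-7) + (7*3 + 0)) = √(-322 + (21 + 0)) = √(-322 + 21) = √(-301) = I*√301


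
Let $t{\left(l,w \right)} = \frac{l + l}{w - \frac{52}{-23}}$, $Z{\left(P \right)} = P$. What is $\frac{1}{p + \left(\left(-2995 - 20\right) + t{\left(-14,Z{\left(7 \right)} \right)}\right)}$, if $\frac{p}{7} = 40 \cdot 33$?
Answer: $\frac{213}{1325281} \approx 0.00016072$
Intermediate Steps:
$t{\left(l,w \right)} = \frac{2 l}{\frac{52}{23} + w}$ ($t{\left(l,w \right)} = \frac{2 l}{w - - \frac{52}{23}} = \frac{2 l}{w + \frac{52}{23}} = \frac{2 l}{\frac{52}{23} + w}$)
$p = 9240$ ($p = 7 \cdot 40 \cdot 33 = 7 \cdot 1320 = 9240$)
$\frac{1}{p + \left(\left(-2995 - 20\right) + t{\left(-14,Z{\left(7 \right)} \right)}\right)} = \frac{1}{9240 - \left(3015 + \frac{644}{52 + 23 \cdot 7}\right)} = \frac{1}{9240 - \left(3015 + \frac{644}{52 + 161}\right)} = \frac{1}{9240 - \left(3015 + \frac{644}{213}\right)} = \frac{1}{9240 - \left(3015 + 644 \cdot \frac{1}{213}\right)} = \frac{1}{9240 - \frac{642839}{213}} = \frac{1}{\frac{1325281}{213}} = \frac{213}{1325281}$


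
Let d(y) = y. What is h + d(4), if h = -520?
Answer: -516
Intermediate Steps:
h + d(4) = -520 + 4 = -516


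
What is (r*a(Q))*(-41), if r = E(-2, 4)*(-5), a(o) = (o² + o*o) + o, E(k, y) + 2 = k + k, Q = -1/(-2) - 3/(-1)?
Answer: -34440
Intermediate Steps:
Q = 7/2 (Q = -1*(-½) - 3*(-1) = ½ + 3 = 7/2 ≈ 3.5000)
E(k, y) = -2 + 2*k (E(k, y) = -2 + (k + k) = -2 + 2*k)
a(o) = o + 2*o² (a(o) = (o² + o²) + o = 2*o² + o = o + 2*o²)
r = 30 (r = (-2 + 2*(-2))*(-5) = (-2 - 4)*(-5) = -6*(-5) = 30)
(r*a(Q))*(-41) = (30*(7*(1 + 2*(7/2))/2))*(-41) = (30*(7*(1 + 7)/2))*(-41) = (30*((7/2)*8))*(-41) = (30*28)*(-41) = 840*(-41) = -34440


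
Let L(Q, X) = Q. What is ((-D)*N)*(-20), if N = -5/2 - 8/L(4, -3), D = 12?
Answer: -1080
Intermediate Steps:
N = -9/2 (N = -5/2 - 8/4 = -5*½ - 8*¼ = -5/2 - 2 = -9/2 ≈ -4.5000)
((-D)*N)*(-20) = (-1*12*(-9/2))*(-20) = -12*(-9/2)*(-20) = 54*(-20) = -1080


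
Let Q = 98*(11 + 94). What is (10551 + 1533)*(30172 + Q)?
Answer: 488942808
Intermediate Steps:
Q = 10290 (Q = 98*105 = 10290)
(10551 + 1533)*(30172 + Q) = (10551 + 1533)*(30172 + 10290) = 12084*40462 = 488942808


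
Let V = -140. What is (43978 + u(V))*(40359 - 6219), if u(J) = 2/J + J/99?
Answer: 346814195458/231 ≈ 1.5014e+9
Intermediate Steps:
u(J) = 2/J + J/99 (u(J) = 2/J + J*(1/99) = 2/J + J/99)
(43978 + u(V))*(40359 - 6219) = (43978 + (2/(-140) + (1/99)*(-140)))*(40359 - 6219) = (43978 + (2*(-1/140) - 140/99))*34140 = (43978 + (-1/70 - 140/99))*34140 = (43978 - 9899/6930)*34140 = (304757641/6930)*34140 = 346814195458/231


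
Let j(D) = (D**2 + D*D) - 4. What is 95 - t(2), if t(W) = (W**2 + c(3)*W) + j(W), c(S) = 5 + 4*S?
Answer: 53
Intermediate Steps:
j(D) = -4 + 2*D**2 (j(D) = (D**2 + D**2) - 4 = 2*D**2 - 4 = -4 + 2*D**2)
t(W) = -4 + 3*W**2 + 17*W (t(W) = (W**2 + (5 + 4*3)*W) + (-4 + 2*W**2) = (W**2 + (5 + 12)*W) + (-4 + 2*W**2) = (W**2 + 17*W) + (-4 + 2*W**2) = -4 + 3*W**2 + 17*W)
95 - t(2) = 95 - (-4 + 3*2**2 + 17*2) = 95 - (-4 + 3*4 + 34) = 95 - (-4 + 12 + 34) = 95 - 1*42 = 95 - 42 = 53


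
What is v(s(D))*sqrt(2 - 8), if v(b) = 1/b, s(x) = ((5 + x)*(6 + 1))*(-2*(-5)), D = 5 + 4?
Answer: I*sqrt(6)/980 ≈ 0.0024995*I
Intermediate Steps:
D = 9
s(x) = 350 + 70*x (s(x) = ((5 + x)*7)*10 = (35 + 7*x)*10 = 350 + 70*x)
v(b) = 1/b
v(s(D))*sqrt(2 - 8) = sqrt(2 - 8)/(350 + 70*9) = sqrt(-6)/(350 + 630) = (I*sqrt(6))/980 = I*sqrt(6)/980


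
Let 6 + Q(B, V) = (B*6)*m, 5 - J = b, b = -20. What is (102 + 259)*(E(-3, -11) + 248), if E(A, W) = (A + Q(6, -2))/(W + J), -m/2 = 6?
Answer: 156313/2 ≈ 78157.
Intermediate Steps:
m = -12 (m = -2*6 = -12)
J = 25 (J = 5 - 1*(-20) = 5 + 20 = 25)
Q(B, V) = -6 - 72*B (Q(B, V) = -6 + (B*6)*(-12) = -6 + (6*B)*(-12) = -6 - 72*B)
E(A, W) = (-438 + A)/(25 + W) (E(A, W) = (A + (-6 - 72*6))/(W + 25) = (A + (-6 - 432))/(25 + W) = (A - 438)/(25 + W) = (-438 + A)/(25 + W))
(102 + 259)*(E(-3, -11) + 248) = (102 + 259)*((-438 - 3)/(25 - 11) + 248) = 361*(-441/14 + 248) = 361*((1/14)*(-441) + 248) = 361*(-63/2 + 248) = 361*(433/2) = 156313/2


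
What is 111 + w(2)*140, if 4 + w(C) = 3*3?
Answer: 811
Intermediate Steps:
w(C) = 5 (w(C) = -4 + 3*3 = -4 + 9 = 5)
111 + w(2)*140 = 111 + 5*140 = 111 + 700 = 811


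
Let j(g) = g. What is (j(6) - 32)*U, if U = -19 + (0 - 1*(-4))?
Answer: 390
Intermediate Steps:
U = -15 (U = -19 + (0 + 4) = -19 + 4 = -15)
(j(6) - 32)*U = (6 - 32)*(-15) = -26*(-15) = 390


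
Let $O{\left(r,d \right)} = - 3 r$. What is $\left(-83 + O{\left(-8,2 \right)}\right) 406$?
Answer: $-23954$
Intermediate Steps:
$\left(-83 + O{\left(-8,2 \right)}\right) 406 = \left(-83 - -24\right) 406 = \left(-83 + 24\right) 406 = \left(-59\right) 406 = -23954$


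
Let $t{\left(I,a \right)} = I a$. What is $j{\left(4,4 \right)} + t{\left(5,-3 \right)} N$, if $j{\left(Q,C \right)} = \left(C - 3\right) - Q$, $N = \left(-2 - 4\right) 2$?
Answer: $177$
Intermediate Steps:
$N = -12$ ($N = \left(-6\right) 2 = -12$)
$j{\left(Q,C \right)} = -3 + C - Q$ ($j{\left(Q,C \right)} = \left(-3 + C\right) - Q = -3 + C - Q$)
$j{\left(4,4 \right)} + t{\left(5,-3 \right)} N = \left(-3 + 4 - 4\right) + 5 \left(-3\right) \left(-12\right) = \left(-3 + 4 - 4\right) - -180 = -3 + 180 = 177$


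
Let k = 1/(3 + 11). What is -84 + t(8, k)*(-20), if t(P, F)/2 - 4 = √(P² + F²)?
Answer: -244 - 20*√12545/7 ≈ -564.01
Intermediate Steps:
k = 1/14 ≈ 0.071429
t(P, F) = 8 + 2*√(F² + P²) (t(P, F) = 8 + 2*√(P² + F²) = 8 + 2*√(F² + P²))
-84 + t(8, k)*(-20) = -84 + (8 + 2*√((1/14)² + 8²))*(-20) = -84 + (8 + 2*√(1/196 + 64))*(-20) = -84 + (8 + 2*√(12545/196))*(-20) = -84 + (8 + 2*(√12545/14))*(-20) = -84 + (8 + √12545/7)*(-20) = -84 + (-160 - 20*√12545/7) = -244 - 20*√12545/7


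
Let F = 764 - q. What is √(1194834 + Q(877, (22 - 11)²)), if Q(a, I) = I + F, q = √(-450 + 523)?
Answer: √(1195719 - √73) ≈ 1093.5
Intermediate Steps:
q = √73 ≈ 8.5440
F = 764 - √73 ≈ 755.46
Q(a, I) = 764 + I - √73 (Q(a, I) = I + (764 - √73) = 764 + I - √73)
√(1194834 + Q(877, (22 - 11)²)) = √(1194834 + (764 + (22 - 11)² - √73)) = √(1194834 + (764 + 11² - √73)) = √(1194834 + (764 + 121 - √73)) = √(1194834 + (885 - √73)) = √(1195719 - √73)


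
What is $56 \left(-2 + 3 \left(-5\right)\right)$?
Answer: $-952$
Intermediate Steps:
$56 \left(-2 + 3 \left(-5\right)\right) = 56 \left(-2 - 15\right) = 56 \left(-17\right) = -952$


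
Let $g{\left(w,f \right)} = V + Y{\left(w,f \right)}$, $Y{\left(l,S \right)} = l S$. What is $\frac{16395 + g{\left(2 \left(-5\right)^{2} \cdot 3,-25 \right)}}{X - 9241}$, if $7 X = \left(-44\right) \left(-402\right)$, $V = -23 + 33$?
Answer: $- \frac{88585}{46999} \approx -1.8848$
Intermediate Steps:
$V = 10$
$Y{\left(l,S \right)} = S l$
$X = \frac{17688}{7}$ ($X = \frac{\left(-44\right) \left(-402\right)}{7} = \frac{1}{7} \cdot 17688 = \frac{17688}{7} \approx 2526.9$)
$g{\left(w,f \right)} = 10 + f w$
$\frac{16395 + g{\left(2 \left(-5\right)^{2} \cdot 3,-25 \right)}}{X - 9241} = \frac{16395 + \left(10 - 25 \cdot 2 \left(-5\right)^{2} \cdot 3\right)}{\frac{17688}{7} - 9241} = \frac{16395 + \left(10 - 25 \cdot 2 \cdot 25 \cdot 3\right)}{- \frac{46999}{7}} = \left(16395 + \left(10 - 25 \cdot 50 \cdot 3\right)\right) \left(- \frac{7}{46999}\right) = \left(16395 + \left(10 - 3750\right)\right) \left(- \frac{7}{46999}\right) = \left(16395 - 3740\right) \left(- \frac{7}{46999}\right) = 12655 \left(- \frac{7}{46999}\right) = - \frac{88585}{46999}$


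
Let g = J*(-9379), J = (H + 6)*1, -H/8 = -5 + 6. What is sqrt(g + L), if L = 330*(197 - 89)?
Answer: sqrt(54398) ≈ 233.23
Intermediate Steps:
H = -8 (H = -8*(-5 + 6) = -8*1 = -8)
J = -2 (J = (-8 + 6)*1 = -2*1 = -2)
L = 35640 (L = 330*108 = 35640)
g = 18758 (g = -2*(-9379) = 18758)
sqrt(g + L) = sqrt(18758 + 35640) = sqrt(54398)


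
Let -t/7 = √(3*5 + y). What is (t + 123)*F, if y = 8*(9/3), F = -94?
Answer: -11562 + 658*√39 ≈ -7452.8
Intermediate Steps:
y = 24 (y = 8*(9*(⅓)) = 8*3 = 24)
t = -7*√39 (t = -7*√(3*5 + 24) = -7*√(15 + 24) = -7*√39 ≈ -43.715)
(t + 123)*F = (-7*√39 + 123)*(-94) = (123 - 7*√39)*(-94) = -11562 + 658*√39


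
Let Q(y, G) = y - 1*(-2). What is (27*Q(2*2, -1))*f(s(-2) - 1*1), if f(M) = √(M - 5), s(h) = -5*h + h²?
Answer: 324*√2 ≈ 458.21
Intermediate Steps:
Q(y, G) = 2 + y (Q(y, G) = y + 2 = 2 + y)
s(h) = h² - 5*h
f(M) = √(-5 + M)
(27*Q(2*2, -1))*f(s(-2) - 1*1) = (27*(2 + 2*2))*√(-5 + (-2*(-5 - 2) - 1*1)) = (27*(2 + 4))*√(-5 + (-2*(-7) - 1)) = (27*6)*√(-5 + (14 - 1)) = 162*√(-5 + 13) = 162*√8 = 162*(2*√2) = 324*√2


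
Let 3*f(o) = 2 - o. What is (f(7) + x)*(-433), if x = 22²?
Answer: -626551/3 ≈ -2.0885e+5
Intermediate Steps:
f(o) = ⅔ - o/3 (f(o) = (2 - o)/3 = ⅔ - o/3)
x = 484
(f(7) + x)*(-433) = ((⅔ - ⅓*7) + 484)*(-433) = ((⅔ - 7/3) + 484)*(-433) = (-5/3 + 484)*(-433) = (1447/3)*(-433) = -626551/3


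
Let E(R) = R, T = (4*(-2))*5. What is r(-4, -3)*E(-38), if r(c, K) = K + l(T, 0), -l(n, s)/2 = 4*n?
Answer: -12046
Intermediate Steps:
T = -40 (T = -8*5 = -40)
l(n, s) = -8*n
r(c, K) = 320 + K (r(c, K) = K - 8*(-40) = K + 320 = 320 + K)
r(-4, -3)*E(-38) = (320 - 3)*(-38) = 317*(-38) = -12046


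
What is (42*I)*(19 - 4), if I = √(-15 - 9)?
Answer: 1260*I*√6 ≈ 3086.4*I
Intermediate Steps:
I = 2*I*√6 (I = √(-24) = 2*I*√6 ≈ 4.899*I)
(42*I)*(19 - 4) = (42*(2*I*√6))*(19 - 4) = (84*I*√6)*15 = 1260*I*√6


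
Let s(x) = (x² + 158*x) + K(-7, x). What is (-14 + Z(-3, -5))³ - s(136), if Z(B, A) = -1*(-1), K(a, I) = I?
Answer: -42317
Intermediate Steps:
s(x) = x² + 159*x (s(x) = (x² + 158*x) + x = x² + 159*x)
Z(B, A) = 1
(-14 + Z(-3, -5))³ - s(136) = (-14 + 1)³ - 136*(159 + 136) = (-13)³ - 136*295 = -2197 - 1*40120 = -2197 - 40120 = -42317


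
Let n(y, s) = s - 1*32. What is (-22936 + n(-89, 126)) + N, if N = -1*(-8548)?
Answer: -14294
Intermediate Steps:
n(y, s) = -32 + s (n(y, s) = s - 32 = -32 + s)
N = 8548
(-22936 + n(-89, 126)) + N = (-22936 + (-32 + 126)) + 8548 = (-22936 + 94) + 8548 = -22842 + 8548 = -14294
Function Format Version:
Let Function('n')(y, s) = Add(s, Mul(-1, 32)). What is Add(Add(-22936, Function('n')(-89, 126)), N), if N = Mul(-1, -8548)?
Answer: -14294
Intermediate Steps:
Function('n')(y, s) = Add(-32, s) (Function('n')(y, s) = Add(s, -32) = Add(-32, s))
N = 8548
Add(Add(-22936, Function('n')(-89, 126)), N) = Add(Add(-22936, Add(-32, 126)), 8548) = Add(Add(-22936, 94), 8548) = Add(-22842, 8548) = -14294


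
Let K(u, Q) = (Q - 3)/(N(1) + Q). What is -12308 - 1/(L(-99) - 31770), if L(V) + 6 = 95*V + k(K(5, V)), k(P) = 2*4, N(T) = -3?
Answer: -506757283/41173 ≈ -12308.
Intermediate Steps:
K(u, Q) = 1 (K(u, Q) = (Q - 3)/(-3 + Q) = (-3 + Q)/(-3 + Q) = 1)
k(P) = 8
L(V) = 2 + 95*V (L(V) = -6 + (95*V + 8) = -6 + (8 + 95*V) = 2 + 95*V)
-12308 - 1/(L(-99) - 31770) = -12308 - 1/((2 + 95*(-99)) - 31770) = -12308 - 1/((2 - 9405) - 31770) = -12308 - 1/(-9403 - 31770) = -12308 - 1/(-41173) = -12308 - 1*(-1/41173) = -12308 + 1/41173 = -506757283/41173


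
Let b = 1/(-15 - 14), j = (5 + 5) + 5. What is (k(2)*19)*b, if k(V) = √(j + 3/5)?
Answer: -19*√390/145 ≈ -2.5877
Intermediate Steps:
j = 15 (j = 10 + 5 = 15)
k(V) = √390/5 (k(V) = √(15 + 3/5) = √(15 + 3*(⅕)) = √(15 + ⅗) = √(78/5) = √390/5)
b = -1/29 (b = 1/(-29) = -1/29 ≈ -0.034483)
(k(2)*19)*b = ((√390/5)*19)*(-1/29) = (19*√390/5)*(-1/29) = -19*√390/145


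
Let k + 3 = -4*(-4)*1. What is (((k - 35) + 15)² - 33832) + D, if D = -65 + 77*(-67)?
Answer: -39007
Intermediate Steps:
D = -5224 (D = -65 - 5159 = -5224)
k = 13 (k = -3 - 4*(-4)*1 = -3 + 16*1 = -3 + 16 = 13)
(((k - 35) + 15)² - 33832) + D = (((13 - 35) + 15)² - 33832) - 5224 = ((-22 + 15)² - 33832) - 5224 = ((-7)² - 33832) - 5224 = (49 - 33832) - 5224 = -33783 - 5224 = -39007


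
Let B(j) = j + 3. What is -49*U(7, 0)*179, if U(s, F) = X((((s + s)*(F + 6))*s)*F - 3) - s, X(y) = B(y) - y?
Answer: 35084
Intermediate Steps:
B(j) = 3 + j
X(y) = 3 (X(y) = (3 + y) - y = 3)
U(s, F) = 3 - s
-49*U(7, 0)*179 = -49*(3 - 1*7)*179 = -49*(3 - 7)*179 = -49*(-4)*179 = 196*179 = 35084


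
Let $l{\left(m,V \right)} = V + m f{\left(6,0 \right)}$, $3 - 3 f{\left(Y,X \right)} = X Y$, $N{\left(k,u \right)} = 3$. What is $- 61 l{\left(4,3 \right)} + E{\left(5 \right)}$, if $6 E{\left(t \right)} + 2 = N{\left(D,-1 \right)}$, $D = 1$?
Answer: $- \frac{2561}{6} \approx -426.83$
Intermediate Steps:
$f{\left(Y,X \right)} = 1 - \frac{X Y}{3}$
$E{\left(t \right)} = \frac{1}{6}$ ($E{\left(t \right)} = - \frac{1}{3} + \frac{1}{6} \cdot 3 = - \frac{1}{3} + \frac{1}{2} = \frac{1}{6}$)
$l{\left(m,V \right)} = V + m$ ($l{\left(m,V \right)} = V + m \left(1 - 0 \cdot 6\right) = V + m \left(1 + 0\right) = V + m 1 = V + m$)
$- 61 l{\left(4,3 \right)} + E{\left(5 \right)} = - 61 \left(3 + 4\right) + \frac{1}{6} = \left(-61\right) 7 + \frac{1}{6} = -427 + \frac{1}{6} = - \frac{2561}{6}$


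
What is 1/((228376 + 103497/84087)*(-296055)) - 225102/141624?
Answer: -7899841907656836869/4970223322403092740 ≈ -1.5894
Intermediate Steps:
1/((228376 + 103497/84087)*(-296055)) - 225102/141624 = -1/296055/(228376 + 103497*(1/84087)) - 225102*1/141624 = -1/296055/(228376 + 34499/28029) - 37517/23604 = -1/296055/(6401185403/28029) - 37517/23604 = (28029/6401185403)*(-1/296055) - 37517/23604 = -9343/631700981495055 - 37517/23604 = -7899841907656836869/4970223322403092740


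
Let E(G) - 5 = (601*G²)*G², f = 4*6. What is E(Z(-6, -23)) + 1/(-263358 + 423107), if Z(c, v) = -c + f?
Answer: 77767411488746/159749 ≈ 4.8681e+8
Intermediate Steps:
f = 24
Z(c, v) = 24 - c (Z(c, v) = -c + 24 = 24 - c)
E(G) = 5 + 601*G⁴ (E(G) = 5 + (601*G²)*G² = 5 + 601*G⁴)
E(Z(-6, -23)) + 1/(-263358 + 423107) = (5 + 601*(24 - 1*(-6))⁴) + 1/(-263358 + 423107) = (5 + 601*(24 + 6)⁴) + 1/159749 = (5 + 601*30⁴) + 1/159749 = (5 + 601*810000) + 1/159749 = (5 + 486810000) + 1/159749 = 486810005 + 1/159749 = 77767411488746/159749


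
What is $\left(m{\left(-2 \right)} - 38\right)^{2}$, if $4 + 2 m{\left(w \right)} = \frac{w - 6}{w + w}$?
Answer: $1521$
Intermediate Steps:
$m{\left(w \right)} = -2 + \frac{-6 + w}{4 w}$ ($m{\left(w \right)} = -2 + \frac{\left(w - 6\right) \frac{1}{w + w}}{2} = -2 + \frac{\left(-6 + w\right) \frac{1}{2 w}}{2} = -2 + \frac{\frac{1}{2} \frac{1}{w} \left(-6 + w\right)}{2} = -2 + \frac{-6 + w}{4 w}$)
$\left(m{\left(-2 \right)} - 38\right)^{2} = \left(\frac{-6 - -14}{4 \left(-2\right)} - 38\right)^{2} = \left(\frac{1}{4} \left(- \frac{1}{2}\right) \left(-6 + 14\right) - 38\right)^{2} = \left(\frac{1}{4} \left(- \frac{1}{2}\right) 8 - 38\right)^{2} = \left(-1 - 38\right)^{2} = \left(-39\right)^{2} = 1521$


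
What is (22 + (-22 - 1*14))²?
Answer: 196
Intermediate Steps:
(22 + (-22 - 1*14))² = (22 + (-22 - 14))² = (22 - 36)² = (-14)² = 196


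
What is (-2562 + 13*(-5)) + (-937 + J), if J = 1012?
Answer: -2552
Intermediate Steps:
(-2562 + 13*(-5)) + (-937 + J) = (-2562 + 13*(-5)) + (-937 + 1012) = (-2562 - 65) + 75 = -2627 + 75 = -2552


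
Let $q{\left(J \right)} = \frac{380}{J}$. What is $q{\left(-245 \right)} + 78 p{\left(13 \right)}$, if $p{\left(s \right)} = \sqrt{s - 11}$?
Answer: $- \frac{76}{49} + 78 \sqrt{2} \approx 108.76$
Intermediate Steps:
$p{\left(s \right)} = \sqrt{-11 + s}$
$q{\left(-245 \right)} + 78 p{\left(13 \right)} = \frac{380}{-245} + 78 \sqrt{-11 + 13} = 380 \left(- \frac{1}{245}\right) + 78 \sqrt{2} = - \frac{76}{49} + 78 \sqrt{2}$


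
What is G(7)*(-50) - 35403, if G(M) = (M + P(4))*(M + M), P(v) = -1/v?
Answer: -40128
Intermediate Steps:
G(M) = 2*M*(-¼ + M) (G(M) = (M - 1/4)*(M + M) = (M - 1*¼)*(2*M) = (M - ¼)*(2*M) = (-¼ + M)*(2*M) = 2*M*(-¼ + M))
G(7)*(-50) - 35403 = ((½)*7*(-1 + 4*7))*(-50) - 35403 = ((½)*7*(-1 + 28))*(-50) - 35403 = ((½)*7*27)*(-50) - 35403 = (189/2)*(-50) - 35403 = -4725 - 35403 = -40128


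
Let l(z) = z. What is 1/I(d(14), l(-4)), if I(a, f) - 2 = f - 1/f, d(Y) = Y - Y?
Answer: -4/7 ≈ -0.57143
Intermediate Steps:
d(Y) = 0
I(a, f) = 2 + f - 1/f (I(a, f) = 2 + (f - 1/f) = 2 + f - 1/f)
1/I(d(14), l(-4)) = 1/(2 - 4 - 1/(-4)) = 1/(2 - 4 - 1*(-1/4)) = 1/(2 - 4 + 1/4) = 1/(-7/4) = -4/7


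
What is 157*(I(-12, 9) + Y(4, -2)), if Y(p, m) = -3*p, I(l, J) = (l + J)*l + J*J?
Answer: 16485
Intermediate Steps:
I(l, J) = J**2 + l*(J + l) (I(l, J) = (J + l)*l + J**2 = l*(J + l) + J**2 = J**2 + l*(J + l))
157*(I(-12, 9) + Y(4, -2)) = 157*((9**2 + (-12)**2 + 9*(-12)) - 3*4) = 157*((81 + 144 - 108) - 12) = 157*(117 - 12) = 157*105 = 16485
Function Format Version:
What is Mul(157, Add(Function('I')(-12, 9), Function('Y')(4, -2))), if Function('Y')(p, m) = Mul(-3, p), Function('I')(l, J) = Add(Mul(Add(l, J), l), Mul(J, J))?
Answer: 16485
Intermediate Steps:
Function('I')(l, J) = Add(Pow(J, 2), Mul(l, Add(J, l))) (Function('I')(l, J) = Add(Mul(Add(J, l), l), Pow(J, 2)) = Add(Mul(l, Add(J, l)), Pow(J, 2)) = Add(Pow(J, 2), Mul(l, Add(J, l))))
Mul(157, Add(Function('I')(-12, 9), Function('Y')(4, -2))) = Mul(157, Add(Add(Pow(9, 2), Pow(-12, 2), Mul(9, -12)), Mul(-3, 4))) = Mul(157, Add(Add(81, 144, -108), -12)) = Mul(157, Add(117, -12)) = Mul(157, 105) = 16485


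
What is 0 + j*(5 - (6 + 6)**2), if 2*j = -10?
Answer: 695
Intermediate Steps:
j = -5 (j = (1/2)*(-10) = -5)
0 + j*(5 - (6 + 6)**2) = 0 - 5*(5 - (6 + 6)**2) = 0 - 5*(5 - 1*12**2) = 0 - 5*(5 - 1*144) = 0 - 5*(5 - 144) = 0 - 5*(-139) = 0 + 695 = 695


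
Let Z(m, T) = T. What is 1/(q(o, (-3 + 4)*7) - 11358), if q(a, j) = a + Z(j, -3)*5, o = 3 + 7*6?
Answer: -1/11328 ≈ -8.8277e-5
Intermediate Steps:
o = 45 (o = 3 + 42 = 45)
q(a, j) = -15 + a (q(a, j) = a - 3*5 = a - 15 = -15 + a)
1/(q(o, (-3 + 4)*7) - 11358) = 1/((-15 + 45) - 11358) = 1/(30 - 11358) = 1/(-11328) = -1/11328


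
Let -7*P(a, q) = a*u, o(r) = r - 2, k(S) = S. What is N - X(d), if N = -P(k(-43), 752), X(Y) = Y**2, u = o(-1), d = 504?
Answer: -1777983/7 ≈ -2.5400e+5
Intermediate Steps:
o(r) = -2 + r
u = -3 (u = -2 - 1 = -3)
P(a, q) = 3*a/7 (P(a, q) = -a*(-3)/7 = -(-3)*a/7 = 3*a/7)
N = 129/7 (N = -3*(-43)/7 = -1*(-129/7) = 129/7 ≈ 18.429)
N - X(d) = 129/7 - 1*504**2 = 129/7 - 1*254016 = 129/7 - 254016 = -1777983/7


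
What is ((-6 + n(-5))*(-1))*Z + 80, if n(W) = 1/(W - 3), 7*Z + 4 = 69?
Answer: 1095/8 ≈ 136.88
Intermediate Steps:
Z = 65/7 (Z = -4/7 + (⅐)*69 = -4/7 + 69/7 = 65/7 ≈ 9.2857)
n(W) = 1/(-3 + W)
((-6 + n(-5))*(-1))*Z + 80 = ((-6 + 1/(-3 - 5))*(-1))*(65/7) + 80 = ((-6 + 1/(-8))*(-1))*(65/7) + 80 = ((-6 - ⅛)*(-1))*(65/7) + 80 = -49/8*(-1)*(65/7) + 80 = (49/8)*(65/7) + 80 = 455/8 + 80 = 1095/8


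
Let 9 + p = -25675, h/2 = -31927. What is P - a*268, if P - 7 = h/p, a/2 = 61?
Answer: -419760211/12842 ≈ -32687.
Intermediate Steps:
a = 122 (a = 2*61 = 122)
h = -63854 (h = 2*(-31927) = -63854)
p = -25684 (p = -9 - 25675 = -25684)
P = 121821/12842 (P = 7 - 63854/(-25684) = 7 - 63854*(-1/25684) = 7 + 31927/12842 = 121821/12842 ≈ 9.4861)
P - a*268 = 121821/12842 - 122*268 = 121821/12842 - 1*32696 = 121821/12842 - 32696 = -419760211/12842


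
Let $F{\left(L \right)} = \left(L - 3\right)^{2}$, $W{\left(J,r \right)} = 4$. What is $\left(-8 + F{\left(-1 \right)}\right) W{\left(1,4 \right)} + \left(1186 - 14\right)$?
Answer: $1204$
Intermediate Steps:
$F{\left(L \right)} = \left(-3 + L\right)^{2}$
$\left(-8 + F{\left(-1 \right)}\right) W{\left(1,4 \right)} + \left(1186 - 14\right) = \left(-8 + \left(-3 - 1\right)^{2}\right) 4 + \left(1186 - 14\right) = \left(-8 + \left(-4\right)^{2}\right) 4 + \left(1186 - 14\right) = \left(-8 + 16\right) 4 + 1172 = 8 \cdot 4 + 1172 = 32 + 1172 = 1204$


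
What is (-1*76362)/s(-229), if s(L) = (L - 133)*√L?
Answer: -38181*I*√229/41449 ≈ -13.94*I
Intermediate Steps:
s(L) = √L*(-133 + L) (s(L) = (-133 + L)*√L = √L*(-133 + L))
(-1*76362)/s(-229) = (-1*76362)/((√(-229)*(-133 - 229))) = -76362*I*√229/82898 = -38181*I*√229/41449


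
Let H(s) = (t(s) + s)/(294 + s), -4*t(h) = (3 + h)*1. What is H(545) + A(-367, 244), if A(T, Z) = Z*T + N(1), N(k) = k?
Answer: -75129525/839 ≈ -89547.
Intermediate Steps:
A(T, Z) = 1 + T*Z (A(T, Z) = Z*T + 1 = T*Z + 1 = 1 + T*Z)
t(h) = -¾ - h/4 (t(h) = -(3 + h)/4 = -¾ - h/4)
H(s) = (-¾ + 3*s/4)/(294 + s) (H(s) = ((-¾ - s/4) + s)/(294 + s) = (-¾ + 3*s/4)/(294 + s))
H(545) + A(-367, 244) = 3*(-1 + 545)/(4*(294 + 545)) + (1 - 367*244) = (¾)*544/839 + (1 - 89548) = (¾)*(1/839)*544 - 89547 = 408/839 - 89547 = -75129525/839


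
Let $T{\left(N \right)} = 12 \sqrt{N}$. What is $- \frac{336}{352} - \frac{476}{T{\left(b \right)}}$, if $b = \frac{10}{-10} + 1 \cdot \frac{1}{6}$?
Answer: $- \frac{21}{22} + \frac{119 i \sqrt{30}}{15} \approx -0.95455 + 43.453 i$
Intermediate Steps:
$b = - \frac{5}{6}$ ($b = 10 \left(- \frac{1}{10}\right) + 1 \cdot \frac{1}{6} = -1 + \frac{1}{6} = - \frac{5}{6} \approx -0.83333$)
$- \frac{336}{352} - \frac{476}{T{\left(b \right)}} = - \frac{336}{352} - \frac{476}{12 \sqrt{- \frac{5}{6}}} = \left(-336\right) \frac{1}{352} - \frac{476}{12 \frac{i \sqrt{30}}{6}} = - \frac{21}{22} - \frac{476}{2 i \sqrt{30}} = - \frac{21}{22} - 476 \left(- \frac{i \sqrt{30}}{60}\right) = - \frac{21}{22} + \frac{119 i \sqrt{30}}{15}$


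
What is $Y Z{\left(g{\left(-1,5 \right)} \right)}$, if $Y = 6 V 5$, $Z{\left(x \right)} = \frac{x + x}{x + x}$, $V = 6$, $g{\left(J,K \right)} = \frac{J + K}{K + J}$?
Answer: $180$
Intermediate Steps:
$g{\left(J,K \right)} = 1$ ($g{\left(J,K \right)} = \frac{J + K}{J + K} = 1$)
$Z{\left(x \right)} = 1$ ($Z{\left(x \right)} = \frac{2 x}{2 x} = 2 x \frac{1}{2 x} = 1$)
$Y = 180$ ($Y = 6 \cdot 6 \cdot 5 = 36 \cdot 5 = 180$)
$Y Z{\left(g{\left(-1,5 \right)} \right)} = 180 \cdot 1 = 180$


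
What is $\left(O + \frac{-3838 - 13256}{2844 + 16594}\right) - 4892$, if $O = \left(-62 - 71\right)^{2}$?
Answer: $\frac{124365496}{9719} \approx 12796.0$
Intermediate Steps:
$O = 17689$ ($O = \left(-133\right)^{2} = 17689$)
$\left(O + \frac{-3838 - 13256}{2844 + 16594}\right) - 4892 = \left(17689 + \frac{-3838 - 13256}{2844 + 16594}\right) - 4892 = \left(17689 - \frac{17094}{19438}\right) - 4892 = \left(17689 - \frac{8547}{9719}\right) - 4892 = \frac{171910844}{9719} - 4892 = \frac{124365496}{9719}$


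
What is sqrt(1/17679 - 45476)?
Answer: I*sqrt(14213389218837)/17679 ≈ 213.25*I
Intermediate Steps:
sqrt(1/17679 - 45476) = sqrt(-803970203/17679) = I*sqrt(14213389218837)/17679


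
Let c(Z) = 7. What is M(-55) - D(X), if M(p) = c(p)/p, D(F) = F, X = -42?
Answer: 2303/55 ≈ 41.873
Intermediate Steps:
M(p) = 7/p
M(-55) - D(X) = 7/(-55) - 1*(-42) = 7*(-1/55) + 42 = -7/55 + 42 = 2303/55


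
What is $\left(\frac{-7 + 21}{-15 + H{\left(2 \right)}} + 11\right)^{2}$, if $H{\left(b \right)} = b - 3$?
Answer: $\frac{6561}{64} \approx 102.52$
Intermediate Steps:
$H{\left(b \right)} = -3 + b$ ($H{\left(b \right)} = b - 3 = -3 + b$)
$\left(\frac{-7 + 21}{-15 + H{\left(2 \right)}} + 11\right)^{2} = \left(\frac{-7 + 21}{-15 + \left(-3 + 2\right)} + 11\right)^{2} = \left(\frac{14}{-15 - 1} + 11\right)^{2} = \left(\frac{14}{-16} + 11\right)^{2} = \left(14 \left(- \frac{1}{16}\right) + 11\right)^{2} = \left(- \frac{7}{8} + 11\right)^{2} = \left(\frac{81}{8}\right)^{2} = \frac{6561}{64}$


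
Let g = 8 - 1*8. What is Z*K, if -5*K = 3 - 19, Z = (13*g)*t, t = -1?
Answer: 0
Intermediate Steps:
g = 0 (g = 8 - 8 = 0)
Z = 0 (Z = (13*0)*(-1) = 0*(-1) = 0)
K = 16/5 (K = -(3 - 19)/5 = -⅕*(-16) = 16/5 ≈ 3.2000)
Z*K = 0*(16/5) = 0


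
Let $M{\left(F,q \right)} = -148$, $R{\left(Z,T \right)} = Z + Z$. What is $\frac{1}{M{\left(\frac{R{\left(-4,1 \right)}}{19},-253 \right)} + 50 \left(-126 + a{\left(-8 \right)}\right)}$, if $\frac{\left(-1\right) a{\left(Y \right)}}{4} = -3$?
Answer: $- \frac{1}{5848} \approx -0.000171$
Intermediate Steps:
$a{\left(Y \right)} = 12$ ($a{\left(Y \right)} = \left(-4\right) \left(-3\right) = 12$)
$R{\left(Z,T \right)} = 2 Z$
$\frac{1}{M{\left(\frac{R{\left(-4,1 \right)}}{19},-253 \right)} + 50 \left(-126 + a{\left(-8 \right)}\right)} = \frac{1}{-148 + 50 \left(-126 + 12\right)} = \frac{1}{-148 + 50 \left(-114\right)} = \frac{1}{-148 - 5700} = \frac{1}{-5848} = - \frac{1}{5848}$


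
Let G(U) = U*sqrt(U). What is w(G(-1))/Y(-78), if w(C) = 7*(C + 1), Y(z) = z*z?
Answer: 7/6084 - 7*I/6084 ≈ 0.0011506 - 0.0011506*I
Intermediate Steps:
Y(z) = z**2
G(U) = U**(3/2)
w(C) = 7 + 7*C (w(C) = 7*(1 + C) = 7 + 7*C)
w(G(-1))/Y(-78) = (7 + 7*(-1)**(3/2))/((-78)**2) = (7 + 7*(-I))/6084 = (7 - 7*I)*(1/6084) = 7/6084 - 7*I/6084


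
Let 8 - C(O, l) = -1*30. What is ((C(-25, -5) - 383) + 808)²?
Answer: 214369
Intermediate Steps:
C(O, l) = 38 (C(O, l) = 8 - (-1)*30 = 8 - 1*(-30) = 8 + 30 = 38)
((C(-25, -5) - 383) + 808)² = ((38 - 383) + 808)² = (-345 + 808)² = 463² = 214369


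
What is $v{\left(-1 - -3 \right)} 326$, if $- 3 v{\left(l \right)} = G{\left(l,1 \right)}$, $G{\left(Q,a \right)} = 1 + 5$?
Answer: $-652$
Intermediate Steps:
$G{\left(Q,a \right)} = 6$
$v{\left(l \right)} = -2$ ($v{\left(l \right)} = \left(- \frac{1}{3}\right) 6 = -2$)
$v{\left(-1 - -3 \right)} 326 = \left(-2\right) 326 = -652$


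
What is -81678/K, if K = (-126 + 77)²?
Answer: -81678/2401 ≈ -34.018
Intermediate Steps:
K = 2401 (K = (-49)² = 2401)
-81678/K = -81678/2401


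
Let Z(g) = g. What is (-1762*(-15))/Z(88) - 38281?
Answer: -1671149/44 ≈ -37981.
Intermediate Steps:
(-1762*(-15))/Z(88) - 38281 = -1762*(-15)/88 - 38281 = 26430*(1/88) - 38281 = 13215/44 - 38281 = -1671149/44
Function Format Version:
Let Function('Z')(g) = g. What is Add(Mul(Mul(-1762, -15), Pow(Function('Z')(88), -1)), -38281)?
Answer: Rational(-1671149, 44) ≈ -37981.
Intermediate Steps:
Add(Mul(Mul(-1762, -15), Pow(Function('Z')(88), -1)), -38281) = Add(Mul(Mul(-1762, -15), Pow(88, -1)), -38281) = Add(Mul(26430, Rational(1, 88)), -38281) = Add(Rational(13215, 44), -38281) = Rational(-1671149, 44)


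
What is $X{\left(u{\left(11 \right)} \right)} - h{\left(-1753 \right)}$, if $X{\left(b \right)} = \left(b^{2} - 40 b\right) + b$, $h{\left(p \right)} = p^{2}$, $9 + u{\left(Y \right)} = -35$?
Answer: $-3069357$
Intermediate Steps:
$u{\left(Y \right)} = -44$ ($u{\left(Y \right)} = -9 - 35 = -44$)
$X{\left(b \right)} = b^{2} - 39 b$
$X{\left(u{\left(11 \right)} \right)} - h{\left(-1753 \right)} = - 44 \left(-39 - 44\right) - \left(-1753\right)^{2} = \left(-44\right) \left(-83\right) - 3073009 = 3652 - 3073009 = -3069357$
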